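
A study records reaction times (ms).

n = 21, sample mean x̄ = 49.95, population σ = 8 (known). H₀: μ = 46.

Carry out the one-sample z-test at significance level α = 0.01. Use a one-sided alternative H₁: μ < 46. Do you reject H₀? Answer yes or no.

SE = σ/√n = 8/√21 = 1.7457
z = (x̄−μ₀)/SE = (49.95−46)/1.7457 = 2.2626
p-value (one-sided, H₁ less) = 0.98817
At α=0.01: p ≥ α → fail to reject H₀

reject H₀: no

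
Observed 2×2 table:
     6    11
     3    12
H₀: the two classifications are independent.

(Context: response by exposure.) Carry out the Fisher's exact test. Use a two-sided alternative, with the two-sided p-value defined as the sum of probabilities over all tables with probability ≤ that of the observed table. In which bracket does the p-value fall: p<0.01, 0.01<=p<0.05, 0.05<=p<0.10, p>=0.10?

Margins: r₁=17, r₂=15, c₁=9, c₂=23, n=32
p_obs = C(17,6)·C(15,3)/C(32,9); sum pmf over tables with pmf ≤ p_obs
p-value (two-sided) = 0.44405
→ bracket: p>=0.10

p-value bracket: p>=0.10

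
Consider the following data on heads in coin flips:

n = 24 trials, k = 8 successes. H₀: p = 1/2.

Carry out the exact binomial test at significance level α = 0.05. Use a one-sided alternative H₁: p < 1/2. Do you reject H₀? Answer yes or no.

reject H₀: no

Exact binomial: n=24, k=8, p₀=1/2=0.5000
P(X≤8) from Σ C(n,i)·p₀^i·(1−p₀)^(n−i)
p-value (one-sided, H₁ less) = 0.07579
At α=0.05: p ≥ α → fail to reject H₀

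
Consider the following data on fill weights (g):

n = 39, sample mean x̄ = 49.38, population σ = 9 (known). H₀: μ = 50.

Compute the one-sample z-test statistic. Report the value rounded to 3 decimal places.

SE = σ/√n = 9/√39 = 1.4412
z = (x̄−μ₀)/SE = (49.38−50)/1.4412 = -0.4302

test statistic = -0.430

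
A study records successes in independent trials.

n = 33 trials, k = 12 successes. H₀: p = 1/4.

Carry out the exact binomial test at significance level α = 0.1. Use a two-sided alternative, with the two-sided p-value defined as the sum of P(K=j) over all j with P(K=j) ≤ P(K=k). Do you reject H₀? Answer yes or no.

reject H₀: no

Exact binomial: n=33, k=12, p₀=1/4=0.2500
P(X=j) = C(n,j)·p₀^j·(1−p₀)^(n−j); p = Σ P(X=j) over j with P(X=j) ≤ P(X=12)
p-value (two-sided) = 0.15733
At α=0.1: p ≥ α → fail to reject H₀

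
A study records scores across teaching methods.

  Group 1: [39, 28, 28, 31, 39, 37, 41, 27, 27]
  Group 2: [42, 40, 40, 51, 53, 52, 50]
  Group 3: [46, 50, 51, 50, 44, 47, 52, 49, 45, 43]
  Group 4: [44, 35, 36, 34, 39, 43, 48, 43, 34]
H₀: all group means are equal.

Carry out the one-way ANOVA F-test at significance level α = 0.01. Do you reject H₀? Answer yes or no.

Group means [33.00, 46.86, 47.70, 39.56], grand mean 41.657
SSB = Σnᵢ(x̄ᵢ−x̄)² = 1268.706; SSW = ΣΣ(x−x̄ᵢ)² = 785.179
MSB = 1268.706/3 = 422.9021; MSW = 785.179/31 = 25.3284
F = MSB/MSW = 16.6968
df = (3, 31)
p-value (upper-tail) = 0.00000
At α=0.01: p < α → reject H₀

reject H₀: yes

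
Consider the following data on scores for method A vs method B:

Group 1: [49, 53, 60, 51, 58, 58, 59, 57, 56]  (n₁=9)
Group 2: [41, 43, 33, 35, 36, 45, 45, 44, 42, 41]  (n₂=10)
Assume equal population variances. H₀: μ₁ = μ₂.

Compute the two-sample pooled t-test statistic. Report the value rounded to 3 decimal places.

test statistic = 8.069

x̄₁=55.667, s₁=3.808, n₁=9
x̄₂=40.500, s₂=4.327, n₂=10
s_p² = [8·3.808² + 9·4.327²]/17 = 16.7353
SE = √(s_p²·(1/9+1/10)) = 1.8796
t = (55.667−40.500)/1.8796 = 8.0690
df = 17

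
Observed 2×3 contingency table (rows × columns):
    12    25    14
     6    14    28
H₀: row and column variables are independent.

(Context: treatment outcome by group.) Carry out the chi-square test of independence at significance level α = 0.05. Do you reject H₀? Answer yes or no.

reject H₀: yes

Row totals [51, 48], col totals [18, 39, 42], n=99
χ² = (12−9.27)²/9.27 + (25−20.09)²/20.09 + (14−21.64)²/21.64 + (6−8.73)²/8.73 + (14−18.91)²/18.91 + (28−20.36)²/20.36 = 9.6872
df = 2
p-value (upper-tail) = 0.00788
At α=0.05: p < α → reject H₀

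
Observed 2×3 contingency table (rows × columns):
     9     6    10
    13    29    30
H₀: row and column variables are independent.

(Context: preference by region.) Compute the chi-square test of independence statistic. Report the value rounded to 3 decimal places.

test statistic = 4.010

Row totals [25, 72], col totals [22, 35, 40], n=97
χ² = (9−5.67)²/5.67 + (6−9.02)²/9.02 + (10−10.31)²/10.31 + (13−16.33)²/16.33 + (29−25.98)²/25.98 + (30−29.69)²/29.69 = 4.0098
df = 2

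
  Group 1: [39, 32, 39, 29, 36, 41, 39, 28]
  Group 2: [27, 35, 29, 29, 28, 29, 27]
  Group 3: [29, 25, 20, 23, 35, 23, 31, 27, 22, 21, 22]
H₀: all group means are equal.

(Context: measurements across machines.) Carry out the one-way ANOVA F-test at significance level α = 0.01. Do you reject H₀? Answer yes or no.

Group means [35.38, 29.14, 25.27], grand mean 29.423
SSB = Σnᵢ(x̄ᵢ−x̄)² = 473.432; SSW = ΣΣ(x−x̄ᵢ)² = 444.914
MSB = 473.432/2 = 236.7161; MSW = 444.914/23 = 19.3441
F = MSB/MSW = 12.2371
df = (2, 23)
p-value (upper-tail) = 0.00024
At α=0.01: p < α → reject H₀

reject H₀: yes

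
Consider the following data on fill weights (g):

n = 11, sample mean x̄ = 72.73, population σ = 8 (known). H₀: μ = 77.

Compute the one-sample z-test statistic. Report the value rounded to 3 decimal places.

test statistic = -1.770

SE = σ/√n = 8/√11 = 2.4121
z = (x̄−μ₀)/SE = (72.73−77)/2.4121 = -1.7702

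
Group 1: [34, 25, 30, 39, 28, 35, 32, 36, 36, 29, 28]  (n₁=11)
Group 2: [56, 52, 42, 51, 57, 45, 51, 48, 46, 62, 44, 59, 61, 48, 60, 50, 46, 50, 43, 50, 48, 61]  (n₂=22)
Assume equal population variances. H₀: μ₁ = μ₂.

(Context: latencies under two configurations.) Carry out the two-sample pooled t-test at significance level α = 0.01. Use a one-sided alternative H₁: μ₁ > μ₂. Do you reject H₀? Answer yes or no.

reject H₀: no

x̄₁=32.000, s₁=4.336, n₁=11
x̄₂=51.364, s₂=6.306, n₂=22
s_p² = [10·4.336² + 21·6.306²]/31 = 33.0029
SE = √(s_p²·(1/11+1/22)) = 2.1214
t = (32.000−51.364)/2.1214 = -9.1277
df = 31
p-value (one-sided, H₁ greater) = 1.00000
At α=0.01: p ≥ α → fail to reject H₀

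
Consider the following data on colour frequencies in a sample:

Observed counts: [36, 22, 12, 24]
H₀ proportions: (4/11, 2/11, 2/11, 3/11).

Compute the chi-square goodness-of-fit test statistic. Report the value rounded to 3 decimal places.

test statistic = 3.128

n = 94; E_i = n·p_i = [34.18, 17.09, 17.09, 25.64]
χ² = (36−34.18)²/34.18 + (22−17.09)²/17.09 + (12−17.09)²/17.09 + (24−25.64)²/25.64 = 3.1277
df = 3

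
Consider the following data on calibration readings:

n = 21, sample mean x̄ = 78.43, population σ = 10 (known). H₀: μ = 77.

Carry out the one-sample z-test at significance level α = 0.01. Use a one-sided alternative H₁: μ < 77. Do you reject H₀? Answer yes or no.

SE = σ/√n = 10/√21 = 2.1822
z = (x̄−μ₀)/SE = (78.43−77)/2.1822 = 0.6553
p-value (one-sided, H₁ less) = 0.74387
At α=0.01: p ≥ α → fail to reject H₀

reject H₀: no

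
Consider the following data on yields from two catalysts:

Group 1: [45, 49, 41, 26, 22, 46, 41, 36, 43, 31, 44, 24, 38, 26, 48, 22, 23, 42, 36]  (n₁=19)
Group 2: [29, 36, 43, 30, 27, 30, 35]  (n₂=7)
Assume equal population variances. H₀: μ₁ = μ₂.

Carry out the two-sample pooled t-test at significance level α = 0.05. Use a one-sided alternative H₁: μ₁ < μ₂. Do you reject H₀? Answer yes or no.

reject H₀: no

x̄₁=35.947, s₁=9.507, n₁=19
x̄₂=32.857, s₂=5.521, n₂=7
s_p² = [18·9.507² + 6·5.521²]/24 = 75.4085
SE = √(s_p²·(1/19+1/7)) = 3.8395
t = (35.947−32.857)/3.8395 = 0.8049
df = 24
p-value (one-sided, H₁ less) = 0.78560
At α=0.05: p ≥ α → fail to reject H₀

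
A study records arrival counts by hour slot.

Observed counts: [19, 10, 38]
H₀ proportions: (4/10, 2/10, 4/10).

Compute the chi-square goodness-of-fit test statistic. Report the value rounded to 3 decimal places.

n = 67; E_i = n·p_i = [26.80, 13.40, 26.80]
χ² = (19−26.80)²/26.80 + (10−13.40)²/13.40 + (38−26.80)²/26.80 = 7.8134
df = 2

test statistic = 7.813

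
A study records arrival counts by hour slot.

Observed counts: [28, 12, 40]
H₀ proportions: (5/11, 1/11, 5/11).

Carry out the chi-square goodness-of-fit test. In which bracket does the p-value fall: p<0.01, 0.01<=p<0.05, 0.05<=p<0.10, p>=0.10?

n = 80; E_i = n·p_i = [36.36, 7.27, 36.36]
χ² = (28−36.36)²/36.36 + (12−7.27)²/7.27 + (40−36.36)²/36.36 = 5.3600
df = 2
p-value (upper-tail) = 0.06856
→ bracket: 0.05<=p<0.10

p-value bracket: 0.05<=p<0.10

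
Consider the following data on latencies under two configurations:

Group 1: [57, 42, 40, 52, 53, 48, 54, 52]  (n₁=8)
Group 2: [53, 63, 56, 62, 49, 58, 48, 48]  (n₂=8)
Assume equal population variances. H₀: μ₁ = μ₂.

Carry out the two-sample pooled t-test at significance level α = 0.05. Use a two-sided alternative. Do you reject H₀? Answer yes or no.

reject H₀: no

x̄₁=49.750, s₁=5.970, n₁=8
x̄₂=54.625, s₂=6.093, n₂=8
s_p² = [7·5.970² + 7·6.093²]/14 = 36.3839
SE = √(s_p²·(1/8+1/8)) = 3.0160
t = (49.750−54.625)/3.0160 = -1.6164
df = 14
p-value (two-sided) = 0.12831
At α=0.05: p ≥ α → fail to reject H₀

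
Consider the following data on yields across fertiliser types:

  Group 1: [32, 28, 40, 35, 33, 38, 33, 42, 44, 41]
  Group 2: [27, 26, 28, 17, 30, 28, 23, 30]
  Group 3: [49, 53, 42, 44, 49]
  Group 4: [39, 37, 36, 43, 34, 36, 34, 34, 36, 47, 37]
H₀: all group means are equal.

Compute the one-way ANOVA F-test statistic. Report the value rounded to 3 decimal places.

test statistic = 23.728

Group means [36.60, 26.12, 47.40, 37.55], grand mean 36.029
SSB = Σnᵢ(x̄ᵢ−x̄)² = 1459.768; SSW = ΣΣ(x−x̄ᵢ)² = 615.202
MSB = 1459.768/3 = 486.5894; MSW = 615.202/30 = 20.5067
F = MSB/MSW = 23.7283
df = (3, 30)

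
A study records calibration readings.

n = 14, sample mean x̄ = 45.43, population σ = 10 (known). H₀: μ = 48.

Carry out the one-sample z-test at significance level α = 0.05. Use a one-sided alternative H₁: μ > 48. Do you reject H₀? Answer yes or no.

reject H₀: no

SE = σ/√n = 10/√14 = 2.6726
z = (x̄−μ₀)/SE = (45.43−48)/2.6726 = -0.9616
p-value (one-sided, H₁ greater) = 0.83188
At α=0.05: p ≥ α → fail to reject H₀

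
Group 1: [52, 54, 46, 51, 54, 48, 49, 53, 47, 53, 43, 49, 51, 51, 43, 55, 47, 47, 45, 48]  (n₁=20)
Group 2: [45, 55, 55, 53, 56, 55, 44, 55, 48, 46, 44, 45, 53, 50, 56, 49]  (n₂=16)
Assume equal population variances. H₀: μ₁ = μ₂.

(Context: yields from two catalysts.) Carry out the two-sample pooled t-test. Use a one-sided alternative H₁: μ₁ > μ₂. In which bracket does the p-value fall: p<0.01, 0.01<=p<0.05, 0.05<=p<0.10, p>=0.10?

x̄₁=49.300, s₁=3.614, n₁=20
x̄₂=50.562, s₂=4.676, n₂=16
s_p² = [19·3.614² + 15·4.676²]/34 = 16.9452
SE = √(s_p²·(1/20+1/16)) = 1.3807
t = (49.300−50.562)/1.3807 = -0.9144
df = 34
p-value (one-sided, H₁ greater) = 0.81652
→ bracket: p>=0.10

p-value bracket: p>=0.10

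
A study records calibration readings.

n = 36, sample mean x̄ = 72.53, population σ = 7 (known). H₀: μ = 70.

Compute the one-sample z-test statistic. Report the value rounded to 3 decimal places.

SE = σ/√n = 7/√36 = 1.1667
z = (x̄−μ₀)/SE = (72.53−70)/1.1667 = 2.1686

test statistic = 2.169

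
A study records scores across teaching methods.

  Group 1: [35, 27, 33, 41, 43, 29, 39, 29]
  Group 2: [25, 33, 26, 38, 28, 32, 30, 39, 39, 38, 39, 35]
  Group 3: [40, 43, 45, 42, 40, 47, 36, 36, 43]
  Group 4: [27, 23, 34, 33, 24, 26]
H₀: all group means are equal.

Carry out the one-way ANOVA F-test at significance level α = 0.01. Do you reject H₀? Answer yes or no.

Group means [34.50, 33.50, 41.33, 27.83], grand mean 34.771
SSB = Σnᵢ(x̄ᵢ−x̄)² = 696.338; SSW = ΣΣ(x−x̄ᵢ)² = 779.833
MSB = 696.338/3 = 232.1127; MSW = 779.833/31 = 25.1559
F = MSB/MSW = 9.2270
df = (3, 31)
p-value (upper-tail) = 0.00016
At α=0.01: p < α → reject H₀

reject H₀: yes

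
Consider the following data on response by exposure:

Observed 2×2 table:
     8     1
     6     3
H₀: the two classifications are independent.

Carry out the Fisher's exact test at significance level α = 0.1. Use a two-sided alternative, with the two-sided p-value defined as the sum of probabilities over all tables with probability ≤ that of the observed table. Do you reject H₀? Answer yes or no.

reject H₀: no

Margins: r₁=9, r₂=9, c₁=14, c₂=4, n=18
p_obs = C(9,8)·C(9,6)/C(18,14); sum pmf over tables with pmf ≤ p_obs
p-value (two-sided) = 0.57647
At α=0.1: p ≥ α → fail to reject H₀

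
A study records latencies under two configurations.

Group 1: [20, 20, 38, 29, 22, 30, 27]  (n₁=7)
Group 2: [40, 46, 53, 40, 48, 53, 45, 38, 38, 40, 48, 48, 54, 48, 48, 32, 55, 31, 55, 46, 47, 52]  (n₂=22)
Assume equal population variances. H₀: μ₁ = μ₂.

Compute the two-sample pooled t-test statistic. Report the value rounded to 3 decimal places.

x̄₁=26.571, s₁=6.528, n₁=7
x̄₂=45.682, s₂=7.026, n₂=22
s_p² = [6·6.528² + 21·7.026²]/27 = 47.8699
SE = √(s_p²·(1/7+1/22)) = 3.0024
t = (26.571−45.682)/3.0024 = -6.3650
df = 27

test statistic = -6.365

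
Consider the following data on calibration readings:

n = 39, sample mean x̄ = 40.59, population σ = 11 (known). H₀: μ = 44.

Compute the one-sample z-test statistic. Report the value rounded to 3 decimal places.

test statistic = -1.936

SE = σ/√n = 11/√39 = 1.7614
z = (x̄−μ₀)/SE = (40.59−44)/1.7614 = -1.9359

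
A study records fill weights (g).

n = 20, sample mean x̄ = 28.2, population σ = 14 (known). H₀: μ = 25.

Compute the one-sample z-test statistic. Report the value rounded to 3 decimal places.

test statistic = 1.022

SE = σ/√n = 14/√20 = 3.1305
z = (x̄−μ₀)/SE = (28.2−25)/3.1305 = 1.0222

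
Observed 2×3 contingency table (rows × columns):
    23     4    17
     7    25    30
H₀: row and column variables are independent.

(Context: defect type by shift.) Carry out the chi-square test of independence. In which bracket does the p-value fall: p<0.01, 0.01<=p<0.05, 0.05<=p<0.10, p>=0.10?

Row totals [44, 62], col totals [30, 29, 47], n=106
χ² = (23−12.45)²/12.45 + (4−12.04)²/12.04 + (17−19.51)²/19.51 + (7−17.55)²/17.55 + (25−16.96)²/16.96 + (30−27.49)²/27.49 = 25.0003
df = 2
p-value (upper-tail) = 0.00000
→ bracket: p<0.01

p-value bracket: p<0.01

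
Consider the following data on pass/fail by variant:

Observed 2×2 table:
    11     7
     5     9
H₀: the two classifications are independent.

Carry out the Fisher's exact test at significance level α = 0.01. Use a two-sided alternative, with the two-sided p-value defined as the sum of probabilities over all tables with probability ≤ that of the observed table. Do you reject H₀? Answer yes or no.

reject H₀: no

Margins: r₁=18, r₂=14, c₁=16, c₂=16, n=32
p_obs = C(18,11)·C(14,5)/C(32,16); sum pmf over tables with pmf ≤ p_obs
p-value (two-sided) = 0.28516
At α=0.01: p ≥ α → fail to reject H₀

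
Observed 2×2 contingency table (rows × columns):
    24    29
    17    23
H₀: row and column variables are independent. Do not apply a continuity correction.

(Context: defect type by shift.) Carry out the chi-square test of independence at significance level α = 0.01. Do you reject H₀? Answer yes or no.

reject H₀: no

Row totals [53, 40], col totals [41, 52], n=93
χ² = (24−23.37)²/23.37 + (29−29.63)²/29.63 + (17−17.63)²/17.63 + (23−22.37)²/22.37 = 0.0716
df = 1
p-value (upper-tail) = 0.78899
At α=0.01: p ≥ α → fail to reject H₀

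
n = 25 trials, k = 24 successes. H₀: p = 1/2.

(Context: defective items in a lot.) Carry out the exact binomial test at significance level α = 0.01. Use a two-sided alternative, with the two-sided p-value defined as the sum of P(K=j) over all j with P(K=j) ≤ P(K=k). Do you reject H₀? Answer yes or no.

Exact binomial: n=25, k=24, p₀=1/2=0.5000
P(X=j) = C(n,j)·p₀^j·(1−p₀)^(n−j); p = Σ P(X=j) over j with P(X=j) ≤ P(X=24)
p-value (two-sided) = 0.00000
At α=0.01: p < α → reject H₀

reject H₀: yes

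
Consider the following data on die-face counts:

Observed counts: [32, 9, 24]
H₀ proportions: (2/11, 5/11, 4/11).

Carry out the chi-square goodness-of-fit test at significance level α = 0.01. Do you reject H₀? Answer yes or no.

n = 65; E_i = n·p_i = [11.82, 29.55, 23.64]
χ² = (32−11.82)²/11.82 + (9−29.55)²/29.55 + (24−23.64)²/23.64 = 48.7569
df = 2
p-value (upper-tail) = 0.00000
At α=0.01: p < α → reject H₀

reject H₀: yes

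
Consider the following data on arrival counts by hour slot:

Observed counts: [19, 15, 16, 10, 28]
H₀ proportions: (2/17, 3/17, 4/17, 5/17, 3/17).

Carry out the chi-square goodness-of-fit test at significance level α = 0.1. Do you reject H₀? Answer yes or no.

reject H₀: yes

n = 88; E_i = n·p_i = [10.35, 15.53, 20.71, 25.88, 15.53]
χ² = (19−10.35)²/10.35 + (15−15.53)²/15.53 + (16−20.71)²/20.71 + (10−25.88)²/25.88 + (28−15.53)²/15.53 = 28.0701
df = 4
p-value (upper-tail) = 0.00001
At α=0.1: p < α → reject H₀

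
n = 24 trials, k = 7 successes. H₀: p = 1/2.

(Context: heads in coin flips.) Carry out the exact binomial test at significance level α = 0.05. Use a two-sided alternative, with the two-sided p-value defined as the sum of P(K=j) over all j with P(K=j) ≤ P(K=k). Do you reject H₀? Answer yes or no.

reject H₀: no

Exact binomial: n=24, k=7, p₀=1/2=0.5000
P(X=j) = C(n,j)·p₀^j·(1−p₀)^(n−j); p = Σ P(X=j) over j with P(X=j) ≤ P(X=7)
p-value (two-sided) = 0.06391
At α=0.05: p ≥ α → fail to reject H₀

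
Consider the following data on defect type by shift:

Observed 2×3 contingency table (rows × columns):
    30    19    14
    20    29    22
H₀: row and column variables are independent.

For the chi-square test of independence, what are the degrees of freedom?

degrees of freedom = 2

df = (r−1)(c−1) = (2−1)·(3−1) = 2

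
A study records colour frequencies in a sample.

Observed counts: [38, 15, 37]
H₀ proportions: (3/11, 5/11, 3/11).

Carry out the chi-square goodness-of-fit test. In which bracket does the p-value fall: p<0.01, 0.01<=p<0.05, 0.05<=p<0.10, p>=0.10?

p-value bracket: p<0.01

n = 90; E_i = n·p_i = [24.55, 40.91, 24.55]
χ² = (38−24.55)²/24.55 + (15−40.91)²/40.91 + (37−24.55)²/24.55 = 30.1037
df = 2
p-value (upper-tail) = 0.00000
→ bracket: p<0.01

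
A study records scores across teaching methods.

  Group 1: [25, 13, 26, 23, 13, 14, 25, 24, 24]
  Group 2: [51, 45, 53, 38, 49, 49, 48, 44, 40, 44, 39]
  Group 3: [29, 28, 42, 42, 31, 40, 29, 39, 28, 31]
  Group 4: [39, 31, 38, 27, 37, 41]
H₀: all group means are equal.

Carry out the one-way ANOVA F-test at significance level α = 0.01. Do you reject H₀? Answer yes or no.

Group means [20.78, 45.45, 33.90, 35.50], grand mean 34.417
SSB = Σnᵢ(x̄ᵢ−x̄)² = 3024.067; SSW = ΣΣ(x−x̄ᵢ)² = 978.683
MSB = 3024.067/3 = 1008.0224; MSW = 978.683/32 = 30.5838
F = MSB/MSW = 32.9593
df = (3, 32)
p-value (upper-tail) = 0.00000
At α=0.01: p < α → reject H₀

reject H₀: yes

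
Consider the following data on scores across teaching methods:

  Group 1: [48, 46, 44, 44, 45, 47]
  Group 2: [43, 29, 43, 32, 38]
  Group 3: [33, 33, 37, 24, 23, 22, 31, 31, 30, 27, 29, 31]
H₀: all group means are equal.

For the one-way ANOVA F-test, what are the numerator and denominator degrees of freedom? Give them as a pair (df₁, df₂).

degrees of freedom = [2, 20]

k = 3 groups, N = 23 total
df = (k−1, N−k) = (3−1, 23−3) = (2, 20)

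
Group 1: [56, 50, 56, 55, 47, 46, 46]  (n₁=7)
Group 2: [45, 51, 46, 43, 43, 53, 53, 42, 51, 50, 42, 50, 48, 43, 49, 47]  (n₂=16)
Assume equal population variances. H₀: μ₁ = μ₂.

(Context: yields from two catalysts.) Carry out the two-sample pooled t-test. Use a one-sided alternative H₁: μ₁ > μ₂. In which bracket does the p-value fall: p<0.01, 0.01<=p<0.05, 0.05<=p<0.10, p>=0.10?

x̄₁=50.857, s₁=4.706, n₁=7
x̄₂=47.250, s₂=3.907, n₂=16
s_p² = [6·4.706² + 15·3.907²]/21 = 17.2313
SE = √(s_p²·(1/7+1/16)) = 1.8811
t = (50.857−47.250)/1.8811 = 1.9176
df = 21
p-value (one-sided, H₁ greater) = 0.03443
→ bracket: 0.01<=p<0.05

p-value bracket: 0.01<=p<0.05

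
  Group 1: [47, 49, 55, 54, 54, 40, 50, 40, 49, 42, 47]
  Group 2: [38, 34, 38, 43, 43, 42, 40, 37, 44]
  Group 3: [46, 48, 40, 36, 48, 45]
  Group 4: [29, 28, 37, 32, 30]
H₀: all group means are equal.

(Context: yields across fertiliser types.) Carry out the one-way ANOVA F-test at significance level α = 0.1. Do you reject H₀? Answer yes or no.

Group means [47.91, 39.89, 43.83, 31.20], grand mean 42.097
SSB = Σnᵢ(x̄ᵢ−x̄)² = 1027.278; SSW = ΣΣ(x−x̄ᵢ)² = 551.431
MSB = 1027.278/3 = 342.4261; MSW = 551.431/27 = 20.4234
F = MSB/MSW = 16.7664
df = (3, 27)
p-value (upper-tail) = 0.00000
At α=0.1: p < α → reject H₀

reject H₀: yes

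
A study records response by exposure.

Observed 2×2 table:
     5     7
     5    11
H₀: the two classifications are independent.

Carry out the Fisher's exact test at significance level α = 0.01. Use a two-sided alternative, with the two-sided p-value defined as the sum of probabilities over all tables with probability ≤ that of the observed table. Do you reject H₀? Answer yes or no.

reject H₀: no

Margins: r₁=12, r₂=16, c₁=10, c₂=18, n=28
p_obs = C(12,5)·C(16,5)/C(28,10); sum pmf over tables with pmf ≤ p_obs
p-value (two-sided) = 0.69794
At α=0.01: p ≥ α → fail to reject H₀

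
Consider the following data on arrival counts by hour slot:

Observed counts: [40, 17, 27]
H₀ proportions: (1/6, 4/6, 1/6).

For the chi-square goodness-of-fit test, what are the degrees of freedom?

df = k − 1 = 3 − 1 = 2

degrees of freedom = 2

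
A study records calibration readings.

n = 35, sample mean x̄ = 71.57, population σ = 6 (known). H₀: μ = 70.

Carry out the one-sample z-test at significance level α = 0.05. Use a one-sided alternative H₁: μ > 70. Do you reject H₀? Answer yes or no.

reject H₀: no

SE = σ/√n = 6/√35 = 1.0142
z = (x̄−μ₀)/SE = (71.57−70)/1.0142 = 1.5480
p-value (one-sided, H₁ greater) = 0.06081
At α=0.05: p ≥ α → fail to reject H₀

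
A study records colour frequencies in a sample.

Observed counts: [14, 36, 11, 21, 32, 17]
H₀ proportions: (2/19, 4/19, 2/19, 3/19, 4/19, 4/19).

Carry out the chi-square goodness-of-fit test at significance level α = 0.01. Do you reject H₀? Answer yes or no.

reject H₀: no

n = 131; E_i = n·p_i = [13.79, 27.58, 13.79, 20.68, 27.58, 27.58]
χ² = (14−13.79)²/13.79 + (36−27.58)²/27.58 + (11−13.79)²/13.79 + (21−20.68)²/20.68 + (32−27.58)²/27.58 + (17−27.58)²/27.58 = 7.9103
df = 5
p-value (upper-tail) = 0.16125
At α=0.01: p ≥ α → fail to reject H₀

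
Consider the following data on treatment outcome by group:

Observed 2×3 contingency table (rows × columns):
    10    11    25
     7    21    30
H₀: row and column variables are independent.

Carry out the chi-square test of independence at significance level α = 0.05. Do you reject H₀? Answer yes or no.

Row totals [46, 58], col totals [17, 32, 55], n=104
χ² = (10−7.52)²/7.52 + (11−14.15)²/14.15 + (25−24.33)²/24.33 + (7−9.48)²/9.48 + (21−17.85)²/17.85 + (30−30.67)²/30.67 = 2.7611
df = 2
p-value (upper-tail) = 0.25144
At α=0.05: p ≥ α → fail to reject H₀

reject H₀: no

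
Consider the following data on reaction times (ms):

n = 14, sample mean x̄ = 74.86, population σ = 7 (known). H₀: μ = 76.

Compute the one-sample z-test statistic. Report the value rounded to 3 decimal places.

test statistic = -0.609

SE = σ/√n = 7/√14 = 1.8708
z = (x̄−μ₀)/SE = (74.86−76)/1.8708 = -0.6094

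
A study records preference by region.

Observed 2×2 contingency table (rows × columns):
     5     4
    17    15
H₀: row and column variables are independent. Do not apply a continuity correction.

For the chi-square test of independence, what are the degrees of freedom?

degrees of freedom = 1

df = (r−1)(c−1) = (2−1)·(2−1) = 1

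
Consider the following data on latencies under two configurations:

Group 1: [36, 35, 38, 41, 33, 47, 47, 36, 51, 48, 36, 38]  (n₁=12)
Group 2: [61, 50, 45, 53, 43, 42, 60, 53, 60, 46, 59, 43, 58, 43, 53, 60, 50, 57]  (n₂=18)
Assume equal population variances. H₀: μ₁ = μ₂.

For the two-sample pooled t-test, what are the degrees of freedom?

df = n₁ + n₂ − 2 = 12 + 18 − 2 = 28

degrees of freedom = 28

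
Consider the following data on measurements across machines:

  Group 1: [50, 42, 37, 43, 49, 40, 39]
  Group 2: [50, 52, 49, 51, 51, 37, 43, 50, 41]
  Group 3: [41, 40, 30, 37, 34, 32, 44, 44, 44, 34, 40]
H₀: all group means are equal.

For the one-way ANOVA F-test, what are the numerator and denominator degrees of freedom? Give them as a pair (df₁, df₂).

k = 3 groups, N = 27 total
df = (k−1, N−k) = (3−1, 27−3) = (2, 24)

degrees of freedom = [2, 24]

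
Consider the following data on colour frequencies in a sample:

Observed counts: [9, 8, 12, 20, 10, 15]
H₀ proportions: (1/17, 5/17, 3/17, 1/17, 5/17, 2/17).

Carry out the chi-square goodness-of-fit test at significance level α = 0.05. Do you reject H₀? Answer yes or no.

n = 74; E_i = n·p_i = [4.35, 21.76, 13.06, 4.35, 21.76, 8.71]
χ² = (9−4.35)²/4.35 + (8−21.76)²/21.76 + (12−13.06)²/13.06 + (20−4.35)²/4.35 + (10−21.76)²/21.76 + (15−8.71)²/8.71 = 80.9068
df = 5
p-value (upper-tail) = 0.00000
At α=0.05: p < α → reject H₀

reject H₀: yes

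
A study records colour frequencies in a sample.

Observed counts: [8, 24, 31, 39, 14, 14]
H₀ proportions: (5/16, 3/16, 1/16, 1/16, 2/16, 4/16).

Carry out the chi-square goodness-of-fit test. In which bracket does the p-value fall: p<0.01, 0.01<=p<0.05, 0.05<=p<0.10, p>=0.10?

p-value bracket: p<0.01

n = 130; E_i = n·p_i = [40.62, 24.38, 8.12, 8.12, 16.25, 32.50]
χ² = (8−40.62)²/40.62 + (24−24.38)²/24.38 + (31−8.12)²/8.12 + (39−8.12)²/8.12 + (14−16.25)²/16.25 + (14−32.50)²/32.50 = 218.7754
df = 5
p-value (upper-tail) = 0.00000
→ bracket: p<0.01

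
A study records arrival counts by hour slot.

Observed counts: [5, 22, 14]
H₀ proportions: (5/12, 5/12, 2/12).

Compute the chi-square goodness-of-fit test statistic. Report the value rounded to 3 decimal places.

n = 41; E_i = n·p_i = [17.08, 17.08, 6.83]
χ² = (5−17.08)²/17.08 + (22−17.08)²/17.08 + (14−6.83)²/6.83 = 17.4780
df = 2

test statistic = 17.478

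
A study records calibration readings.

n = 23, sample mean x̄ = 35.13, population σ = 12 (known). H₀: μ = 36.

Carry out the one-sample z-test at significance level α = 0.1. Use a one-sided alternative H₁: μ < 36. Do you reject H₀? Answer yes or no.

reject H₀: no

SE = σ/√n = 12/√23 = 2.5022
z = (x̄−μ₀)/SE = (35.13−36)/2.5022 = -0.3477
p-value (one-sided, H₁ less) = 0.36403
At α=0.1: p ≥ α → fail to reject H₀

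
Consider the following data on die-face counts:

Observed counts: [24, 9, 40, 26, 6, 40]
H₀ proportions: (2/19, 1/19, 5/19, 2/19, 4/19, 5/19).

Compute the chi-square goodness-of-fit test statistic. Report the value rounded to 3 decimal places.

n = 145; E_i = n·p_i = [15.26, 7.63, 38.16, 15.26, 30.53, 38.16]
χ² = (24−15.26)²/15.26 + (9−7.63)²/7.63 + (40−38.16)²/38.16 + (26−15.26)²/15.26 + (6−30.53)²/30.53 + (40−38.16)²/38.16 = 32.6828
df = 5

test statistic = 32.683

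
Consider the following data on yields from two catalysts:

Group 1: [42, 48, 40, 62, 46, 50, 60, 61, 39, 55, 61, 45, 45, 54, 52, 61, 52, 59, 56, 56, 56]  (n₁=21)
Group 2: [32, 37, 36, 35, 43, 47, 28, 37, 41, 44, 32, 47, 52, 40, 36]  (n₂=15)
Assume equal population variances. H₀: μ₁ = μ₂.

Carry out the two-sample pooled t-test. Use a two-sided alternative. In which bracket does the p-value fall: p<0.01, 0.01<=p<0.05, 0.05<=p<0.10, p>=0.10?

x̄₁=52.381, s₁=7.352, n₁=21
x̄₂=39.133, s₂=6.567, n₂=15
s_p² = [20·7.352² + 14·6.567²]/34 = 49.5496
SE = √(s_p²·(1/21+1/15)) = 2.3797
t = (52.381−39.133)/2.3797 = 5.5670
df = 34
p-value (two-sided) = 0.00000
→ bracket: p<0.01

p-value bracket: p<0.01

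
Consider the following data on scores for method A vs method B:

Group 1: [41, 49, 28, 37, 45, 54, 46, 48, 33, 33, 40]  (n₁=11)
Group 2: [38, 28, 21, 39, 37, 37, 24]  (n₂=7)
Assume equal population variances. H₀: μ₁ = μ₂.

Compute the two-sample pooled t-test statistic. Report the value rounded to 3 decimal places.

test statistic = 2.460

x̄₁=41.273, s₁=7.976, n₁=11
x̄₂=32.000, s₂=7.483, n₂=7
s_p² = [10·7.976² + 6·7.483²]/16 = 60.7614
SE = √(s_p²·(1/11+1/7)) = 3.7688
t = (41.273−32.000)/3.7688 = 2.4604
df = 16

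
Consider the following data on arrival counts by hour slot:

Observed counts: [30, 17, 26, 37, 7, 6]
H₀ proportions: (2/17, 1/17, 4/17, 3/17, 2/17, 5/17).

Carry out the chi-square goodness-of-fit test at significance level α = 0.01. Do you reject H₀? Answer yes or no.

n = 123; E_i = n·p_i = [14.47, 7.24, 28.94, 21.71, 14.47, 36.18]
χ² = (30−14.47)²/14.47 + (17−7.24)²/7.24 + (26−28.94)²/28.94 + (37−21.71)²/21.71 + (7−14.47)²/14.47 + (6−36.18)²/36.18 = 69.9477
df = 5
p-value (upper-tail) = 0.00000
At α=0.01: p < α → reject H₀

reject H₀: yes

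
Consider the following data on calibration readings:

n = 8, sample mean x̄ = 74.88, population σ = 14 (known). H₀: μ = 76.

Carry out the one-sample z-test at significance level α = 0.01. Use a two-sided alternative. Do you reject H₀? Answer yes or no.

reject H₀: no

SE = σ/√n = 14/√8 = 4.9497
z = (x̄−μ₀)/SE = (74.88−76)/4.9497 = -0.2263
p-value (two-sided) = 0.82099
At α=0.01: p ≥ α → fail to reject H₀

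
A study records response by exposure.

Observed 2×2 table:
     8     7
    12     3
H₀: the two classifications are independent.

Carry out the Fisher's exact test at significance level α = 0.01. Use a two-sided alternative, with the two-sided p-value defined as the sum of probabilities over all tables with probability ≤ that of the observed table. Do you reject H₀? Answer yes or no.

reject H₀: no

Margins: r₁=15, r₂=15, c₁=20, c₂=10, n=30
p_obs = C(15,8)·C(15,12)/C(30,20); sum pmf over tables with pmf ≤ p_obs
p-value (two-sided) = 0.24508
At α=0.01: p ≥ α → fail to reject H₀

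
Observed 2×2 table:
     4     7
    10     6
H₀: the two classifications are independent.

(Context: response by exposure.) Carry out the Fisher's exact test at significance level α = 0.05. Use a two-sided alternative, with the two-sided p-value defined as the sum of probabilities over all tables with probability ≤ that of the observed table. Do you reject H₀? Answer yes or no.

reject H₀: no

Margins: r₁=11, r₂=16, c₁=14, c₂=13, n=27
p_obs = C(11,4)·C(16,10)/C(27,14); sum pmf over tables with pmf ≤ p_obs
p-value (two-sided) = 0.25186
At α=0.05: p ≥ α → fail to reject H₀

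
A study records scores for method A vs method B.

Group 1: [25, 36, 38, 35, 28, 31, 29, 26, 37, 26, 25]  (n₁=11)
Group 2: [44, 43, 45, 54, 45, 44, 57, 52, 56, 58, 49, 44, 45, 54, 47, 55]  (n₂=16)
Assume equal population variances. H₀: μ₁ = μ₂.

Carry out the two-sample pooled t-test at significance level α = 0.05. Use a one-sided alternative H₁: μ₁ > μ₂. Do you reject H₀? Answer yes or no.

reject H₀: no

x̄₁=30.545, s₁=5.087, n₁=11
x̄₂=49.500, s₂=5.465, n₂=16
s_p² = [10·5.087² + 15·5.465²]/25 = 28.2691
SE = √(s_p²·(1/11+1/16)) = 2.0825
t = (30.545−49.500)/2.0825 = -9.1019
df = 25
p-value (one-sided, H₁ greater) = 1.00000
At α=0.05: p ≥ α → fail to reject H₀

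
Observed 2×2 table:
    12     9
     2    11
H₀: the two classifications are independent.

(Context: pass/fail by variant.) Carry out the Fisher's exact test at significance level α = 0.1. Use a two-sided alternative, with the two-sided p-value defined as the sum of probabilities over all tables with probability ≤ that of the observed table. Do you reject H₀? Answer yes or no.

Margins: r₁=21, r₂=13, c₁=14, c₂=20, n=34
p_obs = C(21,12)·C(13,2)/C(34,14); sum pmf over tables with pmf ≤ p_obs
p-value (two-sided) = 0.03021
At α=0.1: p < α → reject H₀

reject H₀: yes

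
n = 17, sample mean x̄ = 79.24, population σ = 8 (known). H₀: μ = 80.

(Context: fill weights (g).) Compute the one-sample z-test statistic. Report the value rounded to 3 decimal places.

SE = σ/√n = 8/√17 = 1.9403
z = (x̄−μ₀)/SE = (79.24−80)/1.9403 = -0.3917

test statistic = -0.392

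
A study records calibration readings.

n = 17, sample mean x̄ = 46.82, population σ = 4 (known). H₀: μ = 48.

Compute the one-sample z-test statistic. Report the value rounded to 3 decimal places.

SE = σ/√n = 4/√17 = 0.9701
z = (x̄−μ₀)/SE = (46.82−48)/0.9701 = -1.2163

test statistic = -1.216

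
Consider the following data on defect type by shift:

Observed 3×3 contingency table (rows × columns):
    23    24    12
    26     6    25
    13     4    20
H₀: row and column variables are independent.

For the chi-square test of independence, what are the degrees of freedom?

df = (r−1)(c−1) = (3−1)·(3−1) = 4

degrees of freedom = 4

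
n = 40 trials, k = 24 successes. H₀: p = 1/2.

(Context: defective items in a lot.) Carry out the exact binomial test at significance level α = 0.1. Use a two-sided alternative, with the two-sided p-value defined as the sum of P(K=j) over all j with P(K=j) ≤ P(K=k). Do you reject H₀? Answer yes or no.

reject H₀: no

Exact binomial: n=40, k=24, p₀=1/2=0.5000
P(X=j) = C(n,j)·p₀^j·(1−p₀)^(n−j); p = Σ P(X=j) over j with P(X=j) ≤ P(X=24)
p-value (two-sided) = 0.26819
At α=0.1: p ≥ α → fail to reject H₀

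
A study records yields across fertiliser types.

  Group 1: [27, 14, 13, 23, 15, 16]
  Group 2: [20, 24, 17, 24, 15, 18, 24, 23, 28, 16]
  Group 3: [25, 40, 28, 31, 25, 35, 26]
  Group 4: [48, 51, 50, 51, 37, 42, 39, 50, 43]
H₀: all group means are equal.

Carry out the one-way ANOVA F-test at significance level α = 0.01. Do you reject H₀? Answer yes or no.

reject H₀: yes

Group means [18.00, 20.90, 30.00, 45.67], grand mean 29.312
SSB = Σnᵢ(x̄ᵢ−x̄)² = 3885.975; SSW = ΣΣ(x−x̄ᵢ)² = 762.900
MSB = 3885.975/3 = 1295.3250; MSW = 762.900/28 = 27.2464
F = MSB/MSW = 47.5411
df = (3, 28)
p-value (upper-tail) = 0.00000
At α=0.01: p < α → reject H₀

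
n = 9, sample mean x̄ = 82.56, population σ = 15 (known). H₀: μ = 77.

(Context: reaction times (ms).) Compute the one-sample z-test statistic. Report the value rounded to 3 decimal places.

test statistic = 1.112

SE = σ/√n = 15/√9 = 5.0000
z = (x̄−μ₀)/SE = (82.56−77)/5.0000 = 1.1120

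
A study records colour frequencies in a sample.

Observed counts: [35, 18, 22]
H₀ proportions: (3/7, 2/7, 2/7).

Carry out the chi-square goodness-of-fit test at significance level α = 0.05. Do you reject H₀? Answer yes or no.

reject H₀: no

n = 75; E_i = n·p_i = [32.14, 21.43, 21.43]
χ² = (35−32.14)²/32.14 + (18−21.43)²/21.43 + (22−21.43)²/21.43 = 0.8178
df = 2
p-value (upper-tail) = 0.66439
At α=0.05: p ≥ α → fail to reject H₀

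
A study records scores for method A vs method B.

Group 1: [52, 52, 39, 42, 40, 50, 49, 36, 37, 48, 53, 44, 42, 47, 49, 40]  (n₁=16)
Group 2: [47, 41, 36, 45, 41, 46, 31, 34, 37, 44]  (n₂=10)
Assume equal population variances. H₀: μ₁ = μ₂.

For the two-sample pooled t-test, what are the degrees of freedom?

df = n₁ + n₂ − 2 = 16 + 10 − 2 = 24

degrees of freedom = 24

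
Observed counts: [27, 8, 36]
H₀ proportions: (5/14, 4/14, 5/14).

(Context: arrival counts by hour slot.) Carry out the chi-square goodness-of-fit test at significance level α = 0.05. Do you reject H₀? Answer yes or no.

n = 71; E_i = n·p_i = [25.36, 20.29, 25.36]
χ² = (27−25.36)²/25.36 + (8−20.29)²/20.29 + (36−25.36)²/25.36 = 12.0141
df = 2
p-value (upper-tail) = 0.00246
At α=0.05: p < α → reject H₀

reject H₀: yes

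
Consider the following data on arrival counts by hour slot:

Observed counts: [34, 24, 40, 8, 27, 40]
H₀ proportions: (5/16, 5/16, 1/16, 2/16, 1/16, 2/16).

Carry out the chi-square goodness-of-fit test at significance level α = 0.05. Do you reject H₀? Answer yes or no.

n = 173; E_i = n·p_i = [54.06, 54.06, 10.81, 21.62, 10.81, 21.62]
χ² = (34−54.06)²/54.06 + (24−54.06)²/54.06 + (40−10.81)²/10.81 + (8−21.62)²/21.62 + (27−10.81)²/10.81 + (40−21.62)²/21.62 = 151.3838
df = 5
p-value (upper-tail) = 0.00000
At α=0.05: p < α → reject H₀

reject H₀: yes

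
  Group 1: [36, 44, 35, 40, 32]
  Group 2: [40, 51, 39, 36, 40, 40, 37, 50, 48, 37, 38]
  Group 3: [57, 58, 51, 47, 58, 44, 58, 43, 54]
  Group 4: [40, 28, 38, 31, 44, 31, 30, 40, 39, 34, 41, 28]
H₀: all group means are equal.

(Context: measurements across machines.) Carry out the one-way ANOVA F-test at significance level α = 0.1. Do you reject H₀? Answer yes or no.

Group means [37.40, 41.45, 52.22, 35.33], grand mean 41.541
SSB = Σnᵢ(x̄ᵢ−x̄)² = 1575.040; SSW = ΣΣ(x−x̄ᵢ)² = 1042.149
MSB = 1575.040/3 = 525.0132; MSW = 1042.149/33 = 31.5803
F = MSB/MSW = 16.6247
df = (3, 33)
p-value (upper-tail) = 0.00000
At α=0.1: p < α → reject H₀

reject H₀: yes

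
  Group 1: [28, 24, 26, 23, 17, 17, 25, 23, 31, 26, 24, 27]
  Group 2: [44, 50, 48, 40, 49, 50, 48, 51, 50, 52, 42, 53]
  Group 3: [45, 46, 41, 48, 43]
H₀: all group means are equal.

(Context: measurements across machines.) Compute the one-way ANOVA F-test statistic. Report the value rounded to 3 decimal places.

test statistic = 123.299

Group means [24.25, 48.08, 44.60], grand mean 37.621
SSB = Σnᵢ(x̄ᵢ−x̄)² = 3702.461; SSW = ΣΣ(x−x̄ᵢ)² = 390.367
MSB = 3702.461/2 = 1851.2305; MSW = 390.367/26 = 15.0141
F = MSB/MSW = 123.2994
df = (2, 26)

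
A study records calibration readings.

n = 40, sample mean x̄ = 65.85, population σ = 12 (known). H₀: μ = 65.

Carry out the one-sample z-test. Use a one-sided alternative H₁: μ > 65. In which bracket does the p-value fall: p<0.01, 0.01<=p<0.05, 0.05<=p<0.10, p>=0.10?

SE = σ/√n = 12/√40 = 1.8974
z = (x̄−μ₀)/SE = (65.85−65)/1.8974 = 0.4480
p-value (one-sided, H₁ greater) = 0.32708
→ bracket: p>=0.10

p-value bracket: p>=0.10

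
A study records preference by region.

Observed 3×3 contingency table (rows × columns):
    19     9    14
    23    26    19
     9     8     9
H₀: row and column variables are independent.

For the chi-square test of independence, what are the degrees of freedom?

degrees of freedom = 4

df = (r−1)(c−1) = (3−1)·(3−1) = 4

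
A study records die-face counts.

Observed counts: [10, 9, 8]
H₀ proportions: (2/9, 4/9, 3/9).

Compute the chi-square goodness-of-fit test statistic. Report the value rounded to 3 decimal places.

n = 27; E_i = n·p_i = [6.00, 12.00, 9.00]
χ² = (10−6.00)²/6.00 + (9−12.00)²/12.00 + (8−9.00)²/9.00 = 3.5278
df = 2

test statistic = 3.528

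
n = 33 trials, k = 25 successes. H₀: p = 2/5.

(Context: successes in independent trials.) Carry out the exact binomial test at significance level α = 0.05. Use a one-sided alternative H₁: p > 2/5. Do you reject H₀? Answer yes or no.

reject H₀: yes

Exact binomial: n=33, k=25, p₀=2/5=0.4000
P(X≥25) from Σ C(n,i)·p₀^i·(1−p₀)^(n−i)
p-value (one-sided, H₁ greater) = 0.00003
At α=0.05: p < α → reject H₀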